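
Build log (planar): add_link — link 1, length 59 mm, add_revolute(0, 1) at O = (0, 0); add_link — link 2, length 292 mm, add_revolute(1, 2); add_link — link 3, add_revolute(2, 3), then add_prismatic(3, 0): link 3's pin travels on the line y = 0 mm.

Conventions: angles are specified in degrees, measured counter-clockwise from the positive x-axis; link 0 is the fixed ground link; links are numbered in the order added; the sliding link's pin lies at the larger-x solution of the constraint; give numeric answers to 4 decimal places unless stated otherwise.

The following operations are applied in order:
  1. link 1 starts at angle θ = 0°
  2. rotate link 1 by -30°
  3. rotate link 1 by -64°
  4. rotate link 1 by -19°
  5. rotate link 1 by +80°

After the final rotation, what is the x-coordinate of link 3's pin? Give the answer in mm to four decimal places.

geometry: r = 59 mm, L = 292 mm, e = 0 mm; θ starts at 0°
rotate link 1 by -30°: θ ← 0° -30° = -30°
rotate link 1 by -64°: θ ← -30° -64° = -94°
rotate link 1 by -19°: θ ← -94° -19° = -113°
rotate link 1 by +80°: θ ← -113° +80° = -33°
crank pin P = (r cos θ, r sin θ) = (49.481564, -32.133703)
h = r sin θ − e = -32.133703 − 0 = -32.133703
x = r cos θ + √(L² − h²) = 49.481564 + 290.226507 = 339.708070

339.7081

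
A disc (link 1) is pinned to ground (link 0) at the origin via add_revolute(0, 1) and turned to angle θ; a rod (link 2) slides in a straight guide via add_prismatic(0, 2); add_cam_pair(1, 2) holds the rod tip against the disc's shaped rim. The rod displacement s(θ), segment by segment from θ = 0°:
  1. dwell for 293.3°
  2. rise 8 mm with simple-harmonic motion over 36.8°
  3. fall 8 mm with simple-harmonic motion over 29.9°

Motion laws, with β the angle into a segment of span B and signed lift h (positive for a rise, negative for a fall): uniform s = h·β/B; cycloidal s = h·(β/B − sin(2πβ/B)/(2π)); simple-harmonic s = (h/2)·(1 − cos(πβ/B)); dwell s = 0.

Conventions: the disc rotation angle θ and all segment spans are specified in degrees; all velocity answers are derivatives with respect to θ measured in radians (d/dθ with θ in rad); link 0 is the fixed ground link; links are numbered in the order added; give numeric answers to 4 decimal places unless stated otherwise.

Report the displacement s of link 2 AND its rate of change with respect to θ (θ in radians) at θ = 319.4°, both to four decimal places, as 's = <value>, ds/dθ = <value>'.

segment 1 (0° to 293.3°, dwell): s unchanged at 0.0000
θ = 319.4° falls in segment 2 (293.3° to 330.1°, simple-harmonic, h = 8): β = 319.4 − 293.3 = 26.1°, B = 36.8°; Δs = 8/2·(1 − cos(π·0.7092)) = 6.4441; s = 0.0000 + 6.4441 = 6.4441
velocity in seg [293.3°–330.1°] (simple-harmonic), θ in radians: β = 26.1° = 0.4555 rad, B = 36.8° = 0.6423 rad; ds/dθ = (πh/(2B)) sin(πβ/B) = (π·8/(2·0.6423)) sin(π·0.7092) = 15.488175 mm/rad

s = 6.4441, ds/dθ = 15.4882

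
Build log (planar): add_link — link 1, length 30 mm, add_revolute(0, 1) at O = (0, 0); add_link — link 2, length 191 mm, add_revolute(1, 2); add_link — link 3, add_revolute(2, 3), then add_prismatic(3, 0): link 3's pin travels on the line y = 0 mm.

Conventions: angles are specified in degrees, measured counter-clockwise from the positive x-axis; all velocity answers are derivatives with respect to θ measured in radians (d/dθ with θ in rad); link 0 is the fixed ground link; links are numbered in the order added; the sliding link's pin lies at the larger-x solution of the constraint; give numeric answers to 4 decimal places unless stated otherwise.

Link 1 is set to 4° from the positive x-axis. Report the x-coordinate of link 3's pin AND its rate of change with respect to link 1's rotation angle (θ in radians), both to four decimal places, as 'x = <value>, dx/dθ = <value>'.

geometry: r = 30 mm, L = 191 mm, e = 0 mm
crank pin P = (r cos θ, r sin θ) = (29.926922, 2.092694)
h = r sin θ − e = 2.092694 − 0 = 2.092694
x = r cos θ + √(L² − h²) = 29.926922 + 190.988535 = 220.915457
dx/dθ = −r sin θ − h·r cos θ/√(L² − h²) (θ in radians; h = 2.092694) = -2.420609

x = 220.9155, dx/dθ = -2.4206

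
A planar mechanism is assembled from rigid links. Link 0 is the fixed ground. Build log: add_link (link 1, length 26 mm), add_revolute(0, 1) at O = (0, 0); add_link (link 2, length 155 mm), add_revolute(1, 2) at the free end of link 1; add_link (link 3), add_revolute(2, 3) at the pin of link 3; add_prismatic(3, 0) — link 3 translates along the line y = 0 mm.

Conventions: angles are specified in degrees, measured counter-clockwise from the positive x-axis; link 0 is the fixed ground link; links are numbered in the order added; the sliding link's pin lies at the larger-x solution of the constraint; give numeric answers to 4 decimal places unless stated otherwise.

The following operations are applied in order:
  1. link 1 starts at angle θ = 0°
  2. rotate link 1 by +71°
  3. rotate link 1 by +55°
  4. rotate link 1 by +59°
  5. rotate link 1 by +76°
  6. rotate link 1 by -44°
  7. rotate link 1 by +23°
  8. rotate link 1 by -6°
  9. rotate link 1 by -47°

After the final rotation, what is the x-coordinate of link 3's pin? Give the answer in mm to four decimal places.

geometry: r = 26 mm, L = 155 mm, e = 0 mm; θ starts at 0°
rotate link 1 by +71°: θ ← 0° +71° = 71°
rotate link 1 by +55°: θ ← 71° +55° = 126°
rotate link 1 by +59°: θ ← 126° +59° = 185°
rotate link 1 by +76°: θ ← 185° +76° = 261°
rotate link 1 by -44°: θ ← 261° -44° = 217°
rotate link 1 by +23°: θ ← 217° +23° = 240°
rotate link 1 by -6°: θ ← 240° -6° = 234°
rotate link 1 by -47°: θ ← 234° -47° = 187°
crank pin P = (r cos θ, r sin θ) = (-25.806200, -3.168603)
h = r sin θ − e = -3.168603 − 0 = -3.168603
x = r cos θ + √(L² − h²) = -25.806200 + 154.967609 = 129.161409

129.1614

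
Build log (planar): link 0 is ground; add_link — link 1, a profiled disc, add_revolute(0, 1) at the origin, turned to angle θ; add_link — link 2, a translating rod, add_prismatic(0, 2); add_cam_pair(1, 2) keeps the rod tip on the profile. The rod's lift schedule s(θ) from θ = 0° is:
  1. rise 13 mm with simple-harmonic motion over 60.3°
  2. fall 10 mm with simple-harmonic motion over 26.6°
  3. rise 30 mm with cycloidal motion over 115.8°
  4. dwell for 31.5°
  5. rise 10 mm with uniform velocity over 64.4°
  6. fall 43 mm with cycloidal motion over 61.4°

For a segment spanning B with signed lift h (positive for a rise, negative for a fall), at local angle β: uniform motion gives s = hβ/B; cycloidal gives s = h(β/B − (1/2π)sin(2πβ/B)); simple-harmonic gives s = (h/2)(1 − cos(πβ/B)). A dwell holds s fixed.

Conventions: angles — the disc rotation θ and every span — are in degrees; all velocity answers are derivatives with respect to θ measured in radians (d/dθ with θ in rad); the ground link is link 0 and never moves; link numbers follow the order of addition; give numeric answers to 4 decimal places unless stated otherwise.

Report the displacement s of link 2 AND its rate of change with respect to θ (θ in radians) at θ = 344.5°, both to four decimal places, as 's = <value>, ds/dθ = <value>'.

seg 1 [0°–60.3°] simple-harmonic, h=13: full span → s += 13 → s = 13.0000
seg 2 [60.3°–86.9°] simple-harmonic, h=-10: full span → s += -10 → s = 3.0000
seg 3 [86.9°–202.7°] cycloidal, h=30: full span → s += 30 → s = 33.0000
seg 4 [202.7°–234.2°] dwell: s stays 33.0000
seg 5 [234.2°–298.6°] uniform, h=10: full span → s += 10 → s = 43.0000
seg 6 [298.6°–360°] cycloidal, h=-43: θ=344.5° here. β=45.9, B=61.4. -43·(0.7476 − sin(2π·0.7476)/(2π)) = -38.9878 → s = 4.0122
velocity in seg [298.6°–360°] (cycloidal), θ in radians: β = 45.9° = 0.8011 rad, B = 61.4° = 1.0716 rad; ds/dθ = (h/B)(1 − cos(2πβ/B)) = ((-43)/1.0716)(1 − cos(2π·0.7476)) = -40.741606 mm/rad

s = 4.0122, ds/dθ = -40.7416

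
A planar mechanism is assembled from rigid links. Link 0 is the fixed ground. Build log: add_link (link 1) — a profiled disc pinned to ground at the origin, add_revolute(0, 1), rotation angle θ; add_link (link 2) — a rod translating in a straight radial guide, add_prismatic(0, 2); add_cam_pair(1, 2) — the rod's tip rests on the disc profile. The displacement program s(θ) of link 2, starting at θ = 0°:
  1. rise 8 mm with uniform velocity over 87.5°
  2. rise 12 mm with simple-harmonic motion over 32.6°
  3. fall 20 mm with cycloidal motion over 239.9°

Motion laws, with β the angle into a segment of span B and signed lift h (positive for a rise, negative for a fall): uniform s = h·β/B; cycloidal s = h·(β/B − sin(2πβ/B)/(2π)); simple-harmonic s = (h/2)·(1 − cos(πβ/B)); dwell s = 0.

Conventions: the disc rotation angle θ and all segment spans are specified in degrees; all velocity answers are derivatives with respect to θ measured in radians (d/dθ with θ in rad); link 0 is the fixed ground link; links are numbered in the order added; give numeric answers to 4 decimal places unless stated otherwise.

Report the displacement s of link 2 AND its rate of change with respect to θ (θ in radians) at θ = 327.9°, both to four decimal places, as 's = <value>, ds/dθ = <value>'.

seg 1 [0°–87.5°] uniform, h=8: full span → s += 8 → s = 8.0000
seg 2 [87.5°–120.1°] simple-harmonic, h=12: full span → s += 12 → s = 20.0000
seg 3 [120.1°–360°] cycloidal, h=-20: θ=327.9° here. β=207.8, B=239.9. -20·(0.8662 − sin(2π·0.8662)/(2π)) = -19.6957 → s = 0.3043
velocity in seg [120.1°–360°] (cycloidal), θ in radians: β = 207.8° = 3.6268 rad, B = 239.9° = 4.1870 rad; ds/dθ = (h/B)(1 − cos(2πβ/B)) = ((-20)/4.1870)(1 − cos(2π·0.8662)) = -1.590994 mm/rad

s = 0.3043, ds/dθ = -1.5910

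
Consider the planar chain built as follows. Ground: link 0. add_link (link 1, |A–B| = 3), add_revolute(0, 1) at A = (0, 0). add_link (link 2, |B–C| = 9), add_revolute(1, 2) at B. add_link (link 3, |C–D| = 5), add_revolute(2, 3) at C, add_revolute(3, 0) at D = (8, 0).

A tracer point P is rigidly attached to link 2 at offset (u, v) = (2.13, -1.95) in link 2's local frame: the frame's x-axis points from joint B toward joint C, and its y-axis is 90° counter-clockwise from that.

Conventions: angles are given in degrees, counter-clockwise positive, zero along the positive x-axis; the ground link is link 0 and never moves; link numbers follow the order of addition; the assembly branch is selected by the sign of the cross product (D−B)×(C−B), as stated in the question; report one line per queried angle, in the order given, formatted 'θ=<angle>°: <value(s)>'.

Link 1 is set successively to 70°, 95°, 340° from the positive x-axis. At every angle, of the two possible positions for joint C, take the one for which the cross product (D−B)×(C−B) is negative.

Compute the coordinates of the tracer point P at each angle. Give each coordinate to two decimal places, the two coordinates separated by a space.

A=(0,0), D=(8.00,0)
θ=70°: B = A + 3.00·(cos70°, sin70°) = (1.0261, 2.8191)
θ=70°: |BD| = 7.5222
θ=70°: circle(B,9.00) ∩ circle(D,5.00): a=7.4834, h=4.9998
θ=70°:   candidates: C₊=(9.8379,4.6500) cross=37.610; C₋=(6.0903,-4.6209) cross=-37.610
θ=70°:   branch - wants cross < 0 → take C=(6.0903,-4.6209) (cross=-37.610)
θ=70°: ex = (C−B)/|BC| = (0.5627,-0.8267); ey = (0.8267,0.5627)
θ=70°: P = B + 2.13·ex + -1.95·ey = (0.6126,-0.0390)
θ=95°: B = A + 3.00·(cos95°, sin95°) = (-0.2615, 2.9886)
θ=95°: |BD| = 8.7854
θ=95°: circle(B,9.00) ∩ circle(D,5.00): a=7.5798, h=4.8525
θ=95°:   candidates: C₊=(8.5170,4.9732) cross=42.631; C₋=(5.2156,-4.1530) cross=-42.631
θ=95°:   branch - wants cross < 0 → take C=(5.2156,-4.1530) (cross=-42.631)
θ=95°: ex = (C−B)/|BC| = (0.6086,-0.7935); ey = (0.7935,0.6086)
θ=95°: P = B + 2.13·ex + -1.95·ey = (-0.5126,0.1117)
θ=340°: B = A + 3.00·(cos340°, sin340°) = (2.8191, -1.0261)
θ=340°: |BD| = 5.2815
θ=340°: circle(B,9.00) ∩ circle(D,5.00): a=7.9422, h=4.2333
θ=340°:   candidates: C₊=(9.7876,4.6695) cross=22.358; C₋=(11.4324,-3.6357) cross=-22.358
θ=340°:   branch - wants cross < 0 → take C=(11.4324,-3.6357) (cross=-22.358)
θ=340°: ex = (C−B)/|BC| = (0.9570,-0.2900); ey = (0.2900,0.9570)
θ=340°: P = B + 2.13·ex + -1.95·ey = (4.2921,-3.5099)

θ=70°: 0.61 -0.04
θ=95°: -0.51 0.11
θ=340°: 4.29 -3.51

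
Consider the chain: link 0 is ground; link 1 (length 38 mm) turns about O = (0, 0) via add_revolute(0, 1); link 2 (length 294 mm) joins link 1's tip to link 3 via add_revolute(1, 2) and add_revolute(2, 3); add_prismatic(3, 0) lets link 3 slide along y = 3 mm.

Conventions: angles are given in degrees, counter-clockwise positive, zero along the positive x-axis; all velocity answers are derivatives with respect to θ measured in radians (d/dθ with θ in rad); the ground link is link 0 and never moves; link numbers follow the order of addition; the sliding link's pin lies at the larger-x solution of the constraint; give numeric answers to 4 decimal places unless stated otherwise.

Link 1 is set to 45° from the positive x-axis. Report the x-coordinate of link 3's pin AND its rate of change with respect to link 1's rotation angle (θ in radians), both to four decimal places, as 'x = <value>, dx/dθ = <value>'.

geometry: r = 38 mm, L = 294 mm, e = 3 mm
crank pin P = (r cos θ, r sin θ) = (26.870058, 26.870058)
h = r sin θ − e = 26.870058 − 3 = 23.870058
x = r cos θ + √(L² − h²) = 26.870058 + 293.029385 = 319.899442
dx/dθ = −r sin θ − h·r cos θ/√(L² − h²) (θ in radians; h = 23.870058) = -29.058882

x = 319.8994, dx/dθ = -29.0589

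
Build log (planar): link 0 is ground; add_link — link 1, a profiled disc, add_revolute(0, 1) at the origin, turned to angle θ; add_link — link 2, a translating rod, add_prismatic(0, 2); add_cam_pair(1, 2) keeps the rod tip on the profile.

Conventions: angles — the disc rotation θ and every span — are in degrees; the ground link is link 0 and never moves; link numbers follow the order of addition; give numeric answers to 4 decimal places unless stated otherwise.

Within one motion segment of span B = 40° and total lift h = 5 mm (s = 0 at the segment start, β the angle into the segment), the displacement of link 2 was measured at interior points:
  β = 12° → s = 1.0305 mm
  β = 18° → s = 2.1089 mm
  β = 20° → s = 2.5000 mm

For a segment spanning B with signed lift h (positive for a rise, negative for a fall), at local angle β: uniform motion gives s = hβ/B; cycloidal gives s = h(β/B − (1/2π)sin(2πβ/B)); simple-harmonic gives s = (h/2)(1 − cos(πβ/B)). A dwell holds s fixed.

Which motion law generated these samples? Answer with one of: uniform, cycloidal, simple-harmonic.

candidates at β/B = r: uniform s = h·r (linear in β); cycloidal s = h·(r − sin(2πr)/(2π)); simple-harmonic s = (h/2)(1 − cos(πr))
β=12°: printed 1.0305 | uniform 1.5000, cycloidal 0.7432, simple-harmonic 1.0305
β=18°: printed 2.1089 | uniform 2.2500, cycloidal 2.0041, simple-harmonic 2.1089
β=20°: printed 2.5000 | uniform 2.5000, cycloidal 2.5000, simple-harmonic 2.5000
only one law matches every sample → simple-harmonic

simple-harmonic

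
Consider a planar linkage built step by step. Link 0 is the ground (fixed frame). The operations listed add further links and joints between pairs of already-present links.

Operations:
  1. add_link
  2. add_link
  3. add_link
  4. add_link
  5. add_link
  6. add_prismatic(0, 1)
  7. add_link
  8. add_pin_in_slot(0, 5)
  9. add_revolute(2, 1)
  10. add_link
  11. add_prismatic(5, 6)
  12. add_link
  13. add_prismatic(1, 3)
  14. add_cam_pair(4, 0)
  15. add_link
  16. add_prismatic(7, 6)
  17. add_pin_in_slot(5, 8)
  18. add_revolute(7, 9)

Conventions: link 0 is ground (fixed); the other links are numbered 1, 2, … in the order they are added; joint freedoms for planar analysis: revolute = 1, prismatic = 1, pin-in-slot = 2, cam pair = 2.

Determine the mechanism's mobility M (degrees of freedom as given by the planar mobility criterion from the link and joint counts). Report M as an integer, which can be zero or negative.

L=1 J1=0 J2=0
add link → L=2 J1=0 J2=0
add link → L=3 J1=0 J2=0
add link → L=4 J1=0 J2=0
add link → L=5 J1=0 J2=0
add link → L=6 J1=0 J2=0
P@0,1 dof=1 J1 → L=6 J1=1 J2=0
add link → L=7 J1=1 J2=0
PS@0,5 dof=2 J2 → L=7 J1=1 J2=1
R@2,1 dof=1 J1 → L=7 J1=2 J2=1
add link → L=8 J1=2 J2=1
P@5,6 dof=1 J1 → L=8 J1=3 J2=1
add link → L=9 J1=3 J2=1
P@1,3 dof=1 J1 → L=9 J1=4 J2=1
C@4,0 dof=2 J2 → L=9 J1=4 J2=2
add link → L=10 J1=4 J2=2
P@7,6 dof=1 J1 → L=10 J1=5 J2=2
PS@5,8 dof=2 J2 → L=10 J1=5 J2=3
R@7,9 dof=1 J1 → L=10 J1=6 J2=3
M=3(L−1)−2J1−J2=3·9−2·6−3=12

M = 12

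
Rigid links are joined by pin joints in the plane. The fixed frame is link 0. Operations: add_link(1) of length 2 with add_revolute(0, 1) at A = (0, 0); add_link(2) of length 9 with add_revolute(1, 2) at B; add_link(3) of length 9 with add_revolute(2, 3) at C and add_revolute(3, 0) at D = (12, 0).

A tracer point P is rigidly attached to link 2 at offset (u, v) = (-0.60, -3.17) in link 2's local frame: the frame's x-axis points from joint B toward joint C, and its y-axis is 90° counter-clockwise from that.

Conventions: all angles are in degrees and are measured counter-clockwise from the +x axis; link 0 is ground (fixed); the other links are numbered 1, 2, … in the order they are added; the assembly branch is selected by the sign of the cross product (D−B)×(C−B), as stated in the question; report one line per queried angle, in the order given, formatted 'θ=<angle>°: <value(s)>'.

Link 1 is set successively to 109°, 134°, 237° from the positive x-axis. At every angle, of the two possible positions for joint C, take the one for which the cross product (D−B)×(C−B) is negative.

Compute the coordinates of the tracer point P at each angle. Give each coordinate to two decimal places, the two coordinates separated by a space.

A=(0,0), D=(12.00,0)
θ=109°: B = A + 2.00·(cos109°, sin109°) = (-0.6511, 1.8910)
θ=109°: |BD| = 12.7917
θ=109°: circle(B,9.00) ∩ circle(D,9.00): a=6.3958, h=6.3319
θ=109°:   candidates: C₊=(6.6105,7.2079) cross=80.996; C₋=(4.7384,-5.3168) cross=-80.996
θ=109°:   branch - wants cross < 0 → take C=(4.7384,-5.3168) (cross=-80.996)
θ=109°: ex = (C−B)/|BC| = (0.5988,-0.8009); ey = (0.8009,0.5988)
θ=109°: P = B + -0.60·ex + -3.17·ey = (-3.5492,0.4733)
θ=134°: B = A + 2.00·(cos134°, sin134°) = (-1.3893, 1.4387)
θ=134°: |BD| = 13.4664
θ=134°: circle(B,9.00) ∩ circle(D,9.00): a=6.7332, h=5.9719
θ=134°:   candidates: C₊=(5.9434,6.6571) cross=80.420; C₋=(4.6673,-5.2184) cross=-80.420
θ=134°:   branch - wants cross < 0 → take C=(4.6673,-5.2184) (cross=-80.420)
θ=134°: ex = (C−B)/|BC| = (0.6730,-0.7397); ey = (0.7397,0.6730)
θ=134°: P = B + -0.60·ex + -3.17·ey = (-4.1379,-0.2508)
θ=237°: B = A + 2.00·(cos237°, sin237°) = (-1.0893, -1.6773)
θ=237°: |BD| = 13.1963
θ=237°: circle(B,9.00) ∩ circle(D,9.00): a=6.5982, h=6.1208
θ=237°:   candidates: C₊=(4.6774,5.2325) cross=80.772; C₋=(6.2334,-6.9098) cross=-80.772
θ=237°:   branch - wants cross < 0 → take C=(6.2334,-6.9098) (cross=-80.772)
θ=237°: ex = (C−B)/|BC| = (0.8136,-0.5814); ey = (0.5814,0.8136)
θ=237°: P = B + -0.60·ex + -3.17·ey = (-3.4205,-3.9077)

θ=109°: -3.55 0.47
θ=134°: -4.14 -0.25
θ=237°: -3.42 -3.91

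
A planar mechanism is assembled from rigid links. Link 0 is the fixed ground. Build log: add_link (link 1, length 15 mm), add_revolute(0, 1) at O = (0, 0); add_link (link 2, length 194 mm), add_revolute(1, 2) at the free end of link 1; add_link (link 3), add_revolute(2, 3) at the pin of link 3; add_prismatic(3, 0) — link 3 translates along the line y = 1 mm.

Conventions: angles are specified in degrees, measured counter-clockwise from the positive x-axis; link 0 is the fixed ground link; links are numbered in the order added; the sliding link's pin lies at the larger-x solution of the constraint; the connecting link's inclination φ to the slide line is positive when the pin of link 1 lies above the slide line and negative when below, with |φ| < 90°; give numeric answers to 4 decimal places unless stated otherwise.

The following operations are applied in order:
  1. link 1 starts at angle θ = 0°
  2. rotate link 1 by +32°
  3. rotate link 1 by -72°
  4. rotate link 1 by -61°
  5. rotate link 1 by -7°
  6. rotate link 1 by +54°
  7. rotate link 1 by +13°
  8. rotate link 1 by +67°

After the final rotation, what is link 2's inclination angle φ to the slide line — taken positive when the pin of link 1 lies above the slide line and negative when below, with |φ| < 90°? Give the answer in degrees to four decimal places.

geometry: r = 15 mm, L = 194 mm, e = 1 mm; θ starts at 0°
rotate link 1 by +32°: θ ← 0° +32° = 32°
rotate link 1 by -72°: θ ← 32° -72° = -40°
rotate link 1 by -61°: θ ← -40° -61° = -101°
rotate link 1 by -7°: θ ← -101° -7° = -108°
rotate link 1 by +54°: θ ← -108° +54° = -54°
rotate link 1 by +13°: θ ← -54° +13° = -41°
rotate link 1 by +67°: θ ← -41° +67° = 26°
h = r sin θ − e = 6.575567 − 1 = 5.575567
sin φ = h / L = 5.575567 / 194 = 0.02874004
φ = arcsin(0.02874004) = 1.646910°

1.6469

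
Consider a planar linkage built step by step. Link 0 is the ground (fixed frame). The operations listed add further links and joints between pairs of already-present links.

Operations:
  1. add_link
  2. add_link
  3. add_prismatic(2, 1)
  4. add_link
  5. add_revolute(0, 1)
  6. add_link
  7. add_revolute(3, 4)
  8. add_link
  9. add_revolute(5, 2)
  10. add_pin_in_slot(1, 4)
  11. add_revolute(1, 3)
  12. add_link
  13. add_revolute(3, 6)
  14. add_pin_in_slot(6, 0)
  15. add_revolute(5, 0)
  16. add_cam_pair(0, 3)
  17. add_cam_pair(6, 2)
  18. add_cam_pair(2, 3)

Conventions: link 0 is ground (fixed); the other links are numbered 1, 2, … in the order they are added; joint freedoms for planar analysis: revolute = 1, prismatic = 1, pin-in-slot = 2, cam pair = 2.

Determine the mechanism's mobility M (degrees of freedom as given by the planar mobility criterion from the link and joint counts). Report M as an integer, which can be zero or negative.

(L,J1,J2)=(1,0,0); link0 fixed
link1: (2,0,0)
link2: (3,0,0)
P 2-1 [J1]: (3,1,0)
link3: (4,1,0)
R 0-1 [J1]: (4,2,0)
link4: (5,2,0)
R 3-4 [J1]: (5,3,0)
link5: (6,3,0)
R 5-2 [J1]: (6,4,0)
PS 1-4 [J2]: (6,4,1)
R 1-3 [J1]: (6,5,1)
link6: (7,5,1)
R 3-6 [J1]: (7,6,1)
PS 6-0 [J2]: (7,6,2)
R 5-0 [J1]: (7,7,2)
C 0-3 [J2]: (7,7,3)
C 6-2 [J2]: (7,7,4)
C 2-3 [J2]: (7,7,5)
Grübler: 3·6 − 2·7 − 5 = -1

M = -1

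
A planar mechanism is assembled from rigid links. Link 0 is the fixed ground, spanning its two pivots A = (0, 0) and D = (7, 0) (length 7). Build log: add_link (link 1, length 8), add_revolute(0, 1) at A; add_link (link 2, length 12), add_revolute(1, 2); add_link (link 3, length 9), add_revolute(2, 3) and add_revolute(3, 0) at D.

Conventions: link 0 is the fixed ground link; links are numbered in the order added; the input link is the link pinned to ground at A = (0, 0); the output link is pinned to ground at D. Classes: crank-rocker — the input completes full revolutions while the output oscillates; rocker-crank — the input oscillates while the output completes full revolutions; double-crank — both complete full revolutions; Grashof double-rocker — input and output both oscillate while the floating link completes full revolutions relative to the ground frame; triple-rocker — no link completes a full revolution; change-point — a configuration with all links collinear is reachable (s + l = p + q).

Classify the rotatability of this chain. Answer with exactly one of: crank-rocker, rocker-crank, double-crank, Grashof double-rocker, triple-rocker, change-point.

lengths: ground=7, input=8, coupler=12, output=9
sorted: s=7 (shortest), l=12 (longest), p+q=17
s + l = 19 vs p + q = 17
s + l > p + q → non-Grashof → no link fully rotates → triple-rocker

triple-rocker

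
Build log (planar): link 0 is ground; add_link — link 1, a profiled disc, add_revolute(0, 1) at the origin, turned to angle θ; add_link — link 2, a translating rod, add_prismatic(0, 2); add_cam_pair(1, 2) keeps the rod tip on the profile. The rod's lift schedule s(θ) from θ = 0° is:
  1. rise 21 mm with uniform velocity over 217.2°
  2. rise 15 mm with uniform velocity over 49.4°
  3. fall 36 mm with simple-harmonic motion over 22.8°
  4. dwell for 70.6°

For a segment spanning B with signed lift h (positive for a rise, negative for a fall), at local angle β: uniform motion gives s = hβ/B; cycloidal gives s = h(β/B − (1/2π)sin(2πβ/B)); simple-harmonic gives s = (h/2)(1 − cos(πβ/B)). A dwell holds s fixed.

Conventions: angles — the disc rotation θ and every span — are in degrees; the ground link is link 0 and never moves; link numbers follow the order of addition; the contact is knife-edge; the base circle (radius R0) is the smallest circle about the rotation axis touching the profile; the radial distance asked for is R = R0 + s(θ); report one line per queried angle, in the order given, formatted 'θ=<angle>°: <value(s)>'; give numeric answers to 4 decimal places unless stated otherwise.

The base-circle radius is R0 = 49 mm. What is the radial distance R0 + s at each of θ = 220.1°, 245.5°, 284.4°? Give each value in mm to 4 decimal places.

seg 1 [0°–217.2°] uniform, h=21: full span → s += 21 → s = 21.0000
seg 2 [217.2°–266.6°] uniform, h=15: θ=220.1° here. β=2.9, B=49.4. 15·2.9/49.4 = 0.8806 → s = 21.8806
seg 2 [217.2°–266.6°] uniform, h=15: θ=245.5° here. β=28.3, B=49.4. 15·28.3/49.4 = 8.5931 → s = 29.5931
seg 2 [217.2°–266.6°] uniform, h=15: full span → s += 15 → s = 36.0000
seg 3 [266.6°–289.4°] simple-harmonic, h=-36: θ=284.4° here. β=17.8, B=22.8. -36/2·(1 − cos(π·0.7807)) = -31.8945 → s = 4.1055
θ=220.1°: R = R0 + s = 49 + 21.8806 = 70.8806
θ=245.5°: R = R0 + s = 49 + 29.5931 = 78.5931
θ=284.4°: R = R0 + s = 49 + 4.1055 = 53.1055

θ=220.1°: 70.8806
θ=245.5°: 78.5931
θ=284.4°: 53.1055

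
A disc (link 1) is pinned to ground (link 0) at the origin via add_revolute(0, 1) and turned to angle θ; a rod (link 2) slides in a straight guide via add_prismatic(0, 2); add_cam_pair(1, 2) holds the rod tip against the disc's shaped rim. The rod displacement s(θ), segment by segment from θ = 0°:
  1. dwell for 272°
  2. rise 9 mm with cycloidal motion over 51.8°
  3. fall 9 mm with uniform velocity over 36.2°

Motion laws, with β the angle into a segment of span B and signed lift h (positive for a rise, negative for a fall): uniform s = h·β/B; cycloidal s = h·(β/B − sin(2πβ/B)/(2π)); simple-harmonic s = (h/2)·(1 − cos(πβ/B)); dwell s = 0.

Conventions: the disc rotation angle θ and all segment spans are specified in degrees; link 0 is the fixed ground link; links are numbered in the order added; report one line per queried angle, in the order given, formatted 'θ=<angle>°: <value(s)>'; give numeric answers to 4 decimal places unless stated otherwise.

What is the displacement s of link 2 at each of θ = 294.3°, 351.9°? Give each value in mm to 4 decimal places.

segment 1 (0° to 272°, dwell): s unchanged at 0.0000
θ = 294.3° falls in segment 2 (272° to 323.8°, cycloidal, h = 9): β = 294.3 − 272 = 22.3°, B = 51.8°; Δs = 9·(0.4305 − sin(2π·0.4305)/(2π)) = 3.2687; s = 0.0000 + 3.2687 = 3.2687
segment 2 (272° to 323.8°, cycloidal, h = 9) is passed completely: s = 0.0000 + (9) = 9.0000
θ = 351.9° falls in segment 3 (323.8° to 360°, uniform, h = -9): β = 351.9 − 323.8 = 28.1°, B = 36.2°; Δs = -9·28.1/36.2 = -6.9862; s = 9.0000 − 6.9862 = 2.0138

θ=294.3°: 3.2687
θ=351.9°: 2.0138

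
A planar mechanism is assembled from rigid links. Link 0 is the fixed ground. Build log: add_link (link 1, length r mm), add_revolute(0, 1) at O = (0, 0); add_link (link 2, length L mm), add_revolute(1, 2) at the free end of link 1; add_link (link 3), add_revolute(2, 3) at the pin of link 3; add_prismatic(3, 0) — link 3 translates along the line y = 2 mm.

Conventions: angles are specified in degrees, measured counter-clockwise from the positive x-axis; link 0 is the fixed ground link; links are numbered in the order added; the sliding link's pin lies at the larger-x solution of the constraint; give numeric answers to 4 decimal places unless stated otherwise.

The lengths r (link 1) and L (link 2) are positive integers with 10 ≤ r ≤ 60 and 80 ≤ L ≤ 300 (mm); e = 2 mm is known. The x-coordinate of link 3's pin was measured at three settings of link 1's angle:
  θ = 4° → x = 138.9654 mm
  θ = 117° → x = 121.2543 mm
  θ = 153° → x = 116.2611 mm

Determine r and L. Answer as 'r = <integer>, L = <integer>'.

constraint per measurement: (x − r cos θ)² + (r sin θ − e)² = L²
subtracting the θ₁ and θ₂ equations cancels the r² and L² terms:
r = (x₁² − x₂²) / (2[(x₁cos θ₁ + e sin θ₁) − (x₂cos θ₂ + e sin θ₂)]) = 12.0000 → r = 12
L² = (x₁ − r cos θ₁)² + (r sin θ₁ − e)² = 16128.9888 → L = 127.0000 → L = 127
check at θ₃=153°: x = 116.2611 (printed 116.2611) ✓

r = 12, L = 127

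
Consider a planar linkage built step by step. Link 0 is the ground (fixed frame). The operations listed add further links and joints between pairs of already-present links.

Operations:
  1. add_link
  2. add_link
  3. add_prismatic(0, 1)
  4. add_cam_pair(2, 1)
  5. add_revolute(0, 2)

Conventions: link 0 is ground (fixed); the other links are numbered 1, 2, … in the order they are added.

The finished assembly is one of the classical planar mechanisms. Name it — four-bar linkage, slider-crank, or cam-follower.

links: 3 (incl. ground); joints: 1 revolute, 1 prismatic, 1 higher (cam) pair, forming one closed loop
3 links, revolute + prismatic + higher pair in one loop → cam-follower

cam-follower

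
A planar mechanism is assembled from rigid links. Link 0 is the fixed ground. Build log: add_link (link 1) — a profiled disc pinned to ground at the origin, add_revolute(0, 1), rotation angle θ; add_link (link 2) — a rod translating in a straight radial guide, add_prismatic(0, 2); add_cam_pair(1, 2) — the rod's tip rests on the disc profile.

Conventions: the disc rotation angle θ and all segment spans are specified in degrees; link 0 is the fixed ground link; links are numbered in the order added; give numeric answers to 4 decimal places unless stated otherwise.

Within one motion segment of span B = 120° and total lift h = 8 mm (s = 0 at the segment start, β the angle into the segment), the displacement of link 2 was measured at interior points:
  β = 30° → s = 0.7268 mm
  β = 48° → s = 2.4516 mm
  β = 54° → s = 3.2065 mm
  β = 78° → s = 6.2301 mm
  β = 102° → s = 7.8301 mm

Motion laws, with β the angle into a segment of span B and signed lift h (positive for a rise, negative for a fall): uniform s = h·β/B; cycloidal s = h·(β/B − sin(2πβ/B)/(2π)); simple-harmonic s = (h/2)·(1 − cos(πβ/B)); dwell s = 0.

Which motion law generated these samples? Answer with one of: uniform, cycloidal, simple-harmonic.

candidates at β/B = r: uniform s = h·r (linear in β); cycloidal s = h·(r − sin(2πr)/(2π)); simple-harmonic s = (h/2)(1 − cos(πr))
β=30°: printed 0.7268 | uniform 2.0000, cycloidal 0.7268, simple-harmonic 1.1716
β=48°: printed 2.4516 | uniform 3.2000, cycloidal 2.4516, simple-harmonic 2.7639
β=54°: printed 3.2065 | uniform 3.6000, cycloidal 3.2065, simple-harmonic 3.3743
β=78°: printed 6.2301 | uniform 5.2000, cycloidal 6.2301, simple-harmonic 5.8160
β=102°: printed 7.8301 | uniform 6.8000, cycloidal 7.8301, simple-harmonic 7.5640
only one law matches every sample → cycloidal

cycloidal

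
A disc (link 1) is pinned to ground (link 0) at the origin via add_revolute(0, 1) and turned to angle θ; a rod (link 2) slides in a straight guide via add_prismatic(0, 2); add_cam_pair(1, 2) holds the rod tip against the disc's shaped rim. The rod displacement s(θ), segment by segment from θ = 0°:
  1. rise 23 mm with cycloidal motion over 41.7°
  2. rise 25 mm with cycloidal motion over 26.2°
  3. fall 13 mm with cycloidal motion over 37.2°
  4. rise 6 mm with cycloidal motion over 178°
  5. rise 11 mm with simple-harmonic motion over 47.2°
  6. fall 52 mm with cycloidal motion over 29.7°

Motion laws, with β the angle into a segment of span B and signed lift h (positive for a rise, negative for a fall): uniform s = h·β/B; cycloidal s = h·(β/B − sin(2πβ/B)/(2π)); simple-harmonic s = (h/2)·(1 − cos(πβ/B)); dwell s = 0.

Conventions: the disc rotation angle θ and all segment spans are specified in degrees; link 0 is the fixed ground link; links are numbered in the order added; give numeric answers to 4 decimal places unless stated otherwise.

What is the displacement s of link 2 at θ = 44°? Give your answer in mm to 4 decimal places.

segment 1 (0° to 41.7°, cycloidal, h = 23) is passed completely: s = 0.0000 + (23) = 23.0000
θ = 44° falls in segment 2 (41.7° to 67.9°, cycloidal, h = 25): β = 44 − 41.7 = 2.3°, B = 26.2°; Δs = 25·(0.0878 − sin(2π·0.0878)/(2π)) = 0.1096; s = 23.0000 + 0.1096 = 23.1096

23.1096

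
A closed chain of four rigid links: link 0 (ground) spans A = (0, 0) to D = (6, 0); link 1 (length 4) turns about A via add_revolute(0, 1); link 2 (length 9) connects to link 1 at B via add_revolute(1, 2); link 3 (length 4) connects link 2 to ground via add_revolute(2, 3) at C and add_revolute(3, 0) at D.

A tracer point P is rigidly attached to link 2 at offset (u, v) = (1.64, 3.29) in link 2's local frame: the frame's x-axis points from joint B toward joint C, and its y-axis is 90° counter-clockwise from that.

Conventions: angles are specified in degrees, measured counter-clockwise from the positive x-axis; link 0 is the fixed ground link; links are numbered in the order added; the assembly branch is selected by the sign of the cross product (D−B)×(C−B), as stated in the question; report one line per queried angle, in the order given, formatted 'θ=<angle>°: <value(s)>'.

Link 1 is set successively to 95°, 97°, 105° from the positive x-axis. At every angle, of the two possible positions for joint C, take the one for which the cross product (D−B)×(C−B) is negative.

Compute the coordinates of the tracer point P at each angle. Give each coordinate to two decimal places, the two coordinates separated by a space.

A=(0,0), D=(6.00,0)
θ=95°: B = A + 4.00·(cos95°, sin95°) = (-0.3486, 3.9848)
θ=95°: |BD| = 7.4956
θ=95°: circle(B,9.00) ∩ circle(D,4.00): a=8.0837, h=3.9565
θ=95°:   candidates: C₊=(8.6015,3.0385) cross=29.656; C₋=(4.3948,-3.6638) cross=-29.656
θ=95°:   branch - wants cross < 0 → take C=(4.3948,-3.6638) (cross=-29.656)
θ=95°: ex = (C−B)/|BC| = (0.5270,-0.8498); ey = (0.8498,0.5270)
θ=95°: P = B + 1.64·ex + 3.29·ey = (3.3117,4.3250)
θ=97°: B = A + 4.00·(cos97°, sin97°) = (-0.4875, 3.9702)
θ=97°: |BD| = 7.6059
θ=97°: circle(B,9.00) ∩ circle(D,4.00): a=8.0759, h=3.9723
θ=97°:   candidates: C₊=(8.4744,3.1428) cross=30.213; C₋=(4.3274,-3.6335) cross=-30.213
θ=97°:   branch - wants cross < 0 → take C=(4.3274,-3.6335) (cross=-30.213)
θ=97°: ex = (C−B)/|BC| = (0.5350,-0.8449); ey = (0.8449,0.5350)
θ=97°: P = B + 1.64·ex + 3.29·ey = (3.1695,4.3447)
θ=105°: B = A + 4.00·(cos105°, sin105°) = (-1.0353, 3.8637)
θ=105°: |BD| = 8.0264
θ=105°: circle(B,9.00) ∩ circle(D,4.00): a=8.0623, h=3.9998
θ=105°:   candidates: C₊=(7.9569,3.4886) cross=32.104; C₋=(4.1061,-3.5232) cross=-32.104
θ=105°:   branch - wants cross < 0 → take C=(4.1061,-3.5232) (cross=-32.104)
θ=105°: ex = (C−B)/|BC| = (0.5713,-0.8208); ey = (0.8208,0.5713)
θ=105°: P = B + 1.64·ex + 3.29·ey = (2.6019,4.3971)

θ=95°: 3.31 4.33
θ=97°: 3.17 4.34
θ=105°: 2.60 4.40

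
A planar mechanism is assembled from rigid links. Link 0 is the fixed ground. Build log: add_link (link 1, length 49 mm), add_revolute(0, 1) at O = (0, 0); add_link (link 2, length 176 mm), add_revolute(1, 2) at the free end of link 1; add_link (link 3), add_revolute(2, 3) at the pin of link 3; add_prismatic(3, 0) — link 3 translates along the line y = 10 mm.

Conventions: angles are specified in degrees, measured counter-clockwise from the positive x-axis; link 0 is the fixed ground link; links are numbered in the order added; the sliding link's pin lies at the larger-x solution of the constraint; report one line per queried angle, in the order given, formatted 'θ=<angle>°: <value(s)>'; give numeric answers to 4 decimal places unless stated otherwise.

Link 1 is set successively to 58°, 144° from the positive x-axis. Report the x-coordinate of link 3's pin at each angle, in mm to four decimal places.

geometry: r = 49 mm, L = 176 mm, e = 10 mm
θ=58°: crank pin P = (r cos θ, r sin θ) = (25.966044, 41.554357)
θ=58°: h = r sin θ − e = 41.554357 − 10 = 31.554357
θ=58°: x = r cos θ + √(L² − h²) = 25.966044 + 173.148268 = 199.114312
θ=144°: crank pin P = (r cos θ, r sin θ) = (-39.641833, 28.801477)
θ=144°: h = r sin θ − e = 28.801477 − 10 = 18.801477
θ=144°: x = r cos θ + √(L² − h²) = -39.641833 + 174.992870 = 135.351037

θ=58°: 199.1143
θ=144°: 135.3510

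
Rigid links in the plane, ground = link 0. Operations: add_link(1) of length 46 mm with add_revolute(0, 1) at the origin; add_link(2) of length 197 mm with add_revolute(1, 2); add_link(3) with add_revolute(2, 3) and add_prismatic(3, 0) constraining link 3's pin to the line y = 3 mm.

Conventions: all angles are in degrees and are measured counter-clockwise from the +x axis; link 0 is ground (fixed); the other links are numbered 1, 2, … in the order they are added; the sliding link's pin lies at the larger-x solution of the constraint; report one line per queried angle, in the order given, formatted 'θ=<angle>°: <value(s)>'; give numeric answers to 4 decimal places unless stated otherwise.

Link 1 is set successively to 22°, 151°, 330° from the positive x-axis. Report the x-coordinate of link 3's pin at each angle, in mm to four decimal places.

geometry: r = 46 mm, L = 197 mm, e = 3 mm
θ=22°: crank pin P = (r cos θ, r sin θ) = (42.650457, 17.231903)
θ=22°: h = r sin θ − e = 17.231903 − 3 = 14.231903
θ=22°: x = r cos θ + √(L² − h²) = 42.650457 + 196.485249 = 239.135706
θ=151°: crank pin P = (r cos θ, r sin θ) = (-40.232507, 22.301243)
θ=151°: h = r sin θ − e = 22.301243 − 3 = 19.301243
θ=151°: x = r cos θ + √(L² − h²) = -40.232507 + 196.052192 = 155.819686
θ=330°: crank pin P = (r cos θ, r sin θ) = (39.837169, -23.000000)
θ=330°: h = r sin θ − e = -23.000000 − 3 = -26.000000
θ=330°: x = r cos θ + √(L² − h²) = 39.837169 + 195.276727 = 235.113895

θ=22°: 239.1357
θ=151°: 155.8197
θ=330°: 235.1139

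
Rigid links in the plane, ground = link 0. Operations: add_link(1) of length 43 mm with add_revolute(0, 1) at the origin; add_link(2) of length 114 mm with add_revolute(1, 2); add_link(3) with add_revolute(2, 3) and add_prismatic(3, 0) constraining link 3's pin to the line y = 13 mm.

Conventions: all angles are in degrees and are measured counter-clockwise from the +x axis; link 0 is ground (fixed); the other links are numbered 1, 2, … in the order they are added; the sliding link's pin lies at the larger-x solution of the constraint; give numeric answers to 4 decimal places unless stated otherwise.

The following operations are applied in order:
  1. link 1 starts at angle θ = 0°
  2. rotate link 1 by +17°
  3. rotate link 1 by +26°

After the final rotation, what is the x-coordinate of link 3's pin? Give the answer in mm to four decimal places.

geometry: r = 43 mm, L = 114 mm, e = 13 mm; θ starts at 0°
rotate link 1 by +17°: θ ← 0° +17° = 17°
rotate link 1 by +26°: θ ← 17° +26° = 43°
crank pin P = (r cos θ, r sin θ) = (31.448209, 29.325929)
h = r sin θ − e = 29.325929 − 13 = 16.325929
x = r cos θ + √(L² − h²) = 31.448209 + 112.824926 = 144.273136

144.2731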